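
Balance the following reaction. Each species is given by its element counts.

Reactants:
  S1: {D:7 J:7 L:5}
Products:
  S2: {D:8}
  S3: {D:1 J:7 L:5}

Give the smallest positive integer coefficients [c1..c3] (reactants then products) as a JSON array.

D: 4·7 = 28 | 3·8+4·1 = 28
J: 4·7 = 28 | 3·0+4·7 = 28
L: 4·5 = 20 | 3·0+4·5 = 20
gcd(4,3,4) = 1

Coefficients: [4, 3, 4]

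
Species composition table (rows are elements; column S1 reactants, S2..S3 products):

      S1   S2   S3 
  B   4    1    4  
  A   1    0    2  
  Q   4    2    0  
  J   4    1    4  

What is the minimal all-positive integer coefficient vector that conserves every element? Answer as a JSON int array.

Coefficients: [2, 4, 1]

B: 2·4 = 8 | 4·1+1·4 = 8
A: 2·1 = 2 | 4·0+1·2 = 2
Q: 2·4 = 8 | 4·2+1·0 = 8
J: 2·4 = 8 | 4·1+1·4 = 8
gcd(2,4,1) = 1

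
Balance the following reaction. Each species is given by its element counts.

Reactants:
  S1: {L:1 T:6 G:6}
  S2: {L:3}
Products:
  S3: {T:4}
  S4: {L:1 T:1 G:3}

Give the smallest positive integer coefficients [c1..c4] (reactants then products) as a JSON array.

L: 3·1+1·3 = 6 | 3·0+6·1 = 6
T: 3·6+1·0 = 18 | 3·4+6·1 = 18
G: 3·6+1·0 = 18 | 3·0+6·3 = 18
gcd(3,1,3,6) = 1

Coefficients: [3, 1, 3, 6]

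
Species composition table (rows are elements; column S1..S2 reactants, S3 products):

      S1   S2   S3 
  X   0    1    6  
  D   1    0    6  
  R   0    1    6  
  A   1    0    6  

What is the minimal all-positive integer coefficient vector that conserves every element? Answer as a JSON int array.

X: 6·0+6·1 = 6 | 1·6 = 6
D: 6·1+6·0 = 6 | 1·6 = 6
R: 6·0+6·1 = 6 | 1·6 = 6
A: 6·1+6·0 = 6 | 1·6 = 6
gcd(6,6,1) = 1

Coefficients: [6, 6, 1]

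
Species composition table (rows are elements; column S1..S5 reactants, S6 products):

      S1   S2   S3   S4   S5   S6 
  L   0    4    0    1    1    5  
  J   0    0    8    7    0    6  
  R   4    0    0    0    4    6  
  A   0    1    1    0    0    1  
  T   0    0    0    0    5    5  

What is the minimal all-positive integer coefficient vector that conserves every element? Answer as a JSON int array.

Coefficients: [3, 5, 1, 4, 6, 6]

L: 3·0+5·4+1·0+4·1+6·1 = 30 | 6·5 = 30
J: 3·0+5·0+1·8+4·7+6·0 = 36 | 6·6 = 36
R: 3·4+5·0+1·0+4·0+6·4 = 36 | 6·6 = 36
A: 3·0+5·1+1·1+4·0+6·0 = 6 | 6·1 = 6
T: 3·0+5·0+1·0+4·0+6·5 = 30 | 6·5 = 30
gcd(3,5,1,4,6,6) = 1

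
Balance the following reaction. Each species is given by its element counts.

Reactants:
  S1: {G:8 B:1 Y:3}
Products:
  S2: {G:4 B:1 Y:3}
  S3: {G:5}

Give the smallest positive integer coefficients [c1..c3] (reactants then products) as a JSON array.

G: 5·8 = 40 | 5·4+4·5 = 40
B: 5·1 = 5 | 5·1+4·0 = 5
Y: 5·3 = 15 | 5·3+4·0 = 15
gcd(5,5,4) = 1

Coefficients: [5, 5, 4]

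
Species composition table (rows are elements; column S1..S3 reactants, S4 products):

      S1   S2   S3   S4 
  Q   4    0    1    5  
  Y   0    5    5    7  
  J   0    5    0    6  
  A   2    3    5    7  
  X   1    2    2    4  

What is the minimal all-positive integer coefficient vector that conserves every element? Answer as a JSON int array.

Q: 6·4+6·0+1·1 = 25 | 5·5 = 25
Y: 6·0+6·5+1·5 = 35 | 5·7 = 35
J: 6·0+6·5+1·0 = 30 | 5·6 = 30
A: 6·2+6·3+1·5 = 35 | 5·7 = 35
X: 6·1+6·2+1·2 = 20 | 5·4 = 20
gcd(6,6,1,5) = 1

Coefficients: [6, 6, 1, 5]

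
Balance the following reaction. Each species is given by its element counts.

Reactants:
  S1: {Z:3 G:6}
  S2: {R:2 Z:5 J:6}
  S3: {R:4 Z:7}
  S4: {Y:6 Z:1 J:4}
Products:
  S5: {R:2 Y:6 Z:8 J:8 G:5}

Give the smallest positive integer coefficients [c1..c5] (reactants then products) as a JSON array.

Coefficients: [5, 4, 1, 6, 6]

R: 5·0+4·2+1·4+6·0 = 12 | 6·2 = 12
Y: 5·0+4·0+1·0+6·6 = 36 | 6·6 = 36
Z: 5·3+4·5+1·7+6·1 = 48 | 6·8 = 48
J: 5·0+4·6+1·0+6·4 = 48 | 6·8 = 48
G: 5·6+4·0+1·0+6·0 = 30 | 6·5 = 30
gcd(5,4,1,6,6) = 1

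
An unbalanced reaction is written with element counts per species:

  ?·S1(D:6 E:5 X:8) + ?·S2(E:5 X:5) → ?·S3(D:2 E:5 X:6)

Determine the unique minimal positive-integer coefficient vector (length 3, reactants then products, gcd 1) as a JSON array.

Coefficients: [1, 2, 3]

D: 1·6+2·0 = 6 | 3·2 = 6
E: 1·5+2·5 = 15 | 3·5 = 15
X: 1·8+2·5 = 18 | 3·6 = 18
gcd(1,2,3) = 1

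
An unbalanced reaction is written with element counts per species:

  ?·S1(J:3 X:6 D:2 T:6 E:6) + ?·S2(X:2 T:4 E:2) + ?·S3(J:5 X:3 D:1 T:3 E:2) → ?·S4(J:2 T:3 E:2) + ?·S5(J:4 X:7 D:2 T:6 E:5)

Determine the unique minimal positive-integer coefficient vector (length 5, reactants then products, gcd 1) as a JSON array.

Coefficients: [4, 3, 4, 4, 6]

J: 4·3+3·0+4·5 = 32 | 4·2+6·4 = 32
X: 4·6+3·2+4·3 = 42 | 4·0+6·7 = 42
D: 4·2+3·0+4·1 = 12 | 4·0+6·2 = 12
T: 4·6+3·4+4·3 = 48 | 4·3+6·6 = 48
E: 4·6+3·2+4·2 = 38 | 4·2+6·5 = 38
gcd(4,3,4,4,6) = 1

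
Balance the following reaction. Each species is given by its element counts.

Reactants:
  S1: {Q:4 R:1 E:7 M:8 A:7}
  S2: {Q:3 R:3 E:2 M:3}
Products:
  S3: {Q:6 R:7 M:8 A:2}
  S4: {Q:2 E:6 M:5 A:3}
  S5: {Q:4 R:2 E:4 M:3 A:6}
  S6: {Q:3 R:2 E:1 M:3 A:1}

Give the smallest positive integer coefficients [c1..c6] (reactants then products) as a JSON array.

Q: 5·4+5·3 = 35 | 2·6+6·2+2·4+1·3 = 35
R: 5·1+5·3 = 20 | 2·7+6·0+2·2+1·2 = 20
E: 5·7+5·2 = 45 | 2·0+6·6+2·4+1·1 = 45
M: 5·8+5·3 = 55 | 2·8+6·5+2·3+1·3 = 55
A: 5·7+5·0 = 35 | 2·2+6·3+2·6+1·1 = 35
gcd(5,5,2,6,2,1) = 1

Coefficients: [5, 5, 2, 6, 2, 1]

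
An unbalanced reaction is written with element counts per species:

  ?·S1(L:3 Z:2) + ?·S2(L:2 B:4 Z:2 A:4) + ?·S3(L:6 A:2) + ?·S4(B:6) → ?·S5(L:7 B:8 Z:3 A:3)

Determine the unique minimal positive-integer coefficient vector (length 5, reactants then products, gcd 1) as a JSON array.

Coefficients: [2, 1, 1, 2, 2]

L: 2·3+1·2+1·6+2·0 = 14 | 2·7 = 14
B: 2·0+1·4+1·0+2·6 = 16 | 2·8 = 16
Z: 2·2+1·2+1·0+2·0 = 6 | 2·3 = 6
A: 2·0+1·4+1·2+2·0 = 6 | 2·3 = 6
gcd(2,1,1,2,2) = 1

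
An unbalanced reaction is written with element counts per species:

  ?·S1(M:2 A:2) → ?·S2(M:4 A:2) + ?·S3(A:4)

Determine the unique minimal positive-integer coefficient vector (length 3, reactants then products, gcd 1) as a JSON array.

Coefficients: [4, 2, 1]

M: 4·2 = 8 | 2·4+1·0 = 8
A: 4·2 = 8 | 2·2+1·4 = 8
gcd(4,2,1) = 1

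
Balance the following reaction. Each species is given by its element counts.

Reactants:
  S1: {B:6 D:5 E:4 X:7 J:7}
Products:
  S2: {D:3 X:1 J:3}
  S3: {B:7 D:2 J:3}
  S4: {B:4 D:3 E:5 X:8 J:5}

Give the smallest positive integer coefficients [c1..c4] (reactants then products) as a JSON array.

B: 5·6 = 30 | 3·0+2·7+4·4 = 30
D: 5·5 = 25 | 3·3+2·2+4·3 = 25
E: 5·4 = 20 | 3·0+2·0+4·5 = 20
X: 5·7 = 35 | 3·1+2·0+4·8 = 35
J: 5·7 = 35 | 3·3+2·3+4·5 = 35
gcd(5,3,2,4) = 1

Coefficients: [5, 3, 2, 4]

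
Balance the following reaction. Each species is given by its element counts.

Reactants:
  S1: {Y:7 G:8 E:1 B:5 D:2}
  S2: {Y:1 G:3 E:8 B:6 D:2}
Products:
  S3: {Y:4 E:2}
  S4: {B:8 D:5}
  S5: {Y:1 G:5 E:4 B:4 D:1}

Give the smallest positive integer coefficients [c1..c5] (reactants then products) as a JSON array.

Coefficients: [2, 3, 3, 1, 5]

Y: 2·7+3·1 = 17 | 3·4+1·0+5·1 = 17
G: 2·8+3·3 = 25 | 3·0+1·0+5·5 = 25
E: 2·1+3·8 = 26 | 3·2+1·0+5·4 = 26
B: 2·5+3·6 = 28 | 3·0+1·8+5·4 = 28
D: 2·2+3·2 = 10 | 3·0+1·5+5·1 = 10
gcd(2,3,3,1,5) = 1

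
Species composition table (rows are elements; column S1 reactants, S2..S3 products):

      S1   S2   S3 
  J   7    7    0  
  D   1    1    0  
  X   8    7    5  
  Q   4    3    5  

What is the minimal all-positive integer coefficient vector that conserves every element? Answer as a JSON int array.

J: 5·7 = 35 | 5·7+1·0 = 35
D: 5·1 = 5 | 5·1+1·0 = 5
X: 5·8 = 40 | 5·7+1·5 = 40
Q: 5·4 = 20 | 5·3+1·5 = 20
gcd(5,5,1) = 1

Coefficients: [5, 5, 1]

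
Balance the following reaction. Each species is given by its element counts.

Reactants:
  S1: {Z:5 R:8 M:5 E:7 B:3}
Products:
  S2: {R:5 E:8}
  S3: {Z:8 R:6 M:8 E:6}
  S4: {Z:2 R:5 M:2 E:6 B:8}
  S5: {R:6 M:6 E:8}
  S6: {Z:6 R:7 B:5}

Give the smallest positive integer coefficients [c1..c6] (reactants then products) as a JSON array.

Z: 6·5 = 30 | 1·0+2·8+1·2+2·0+2·6 = 30
R: 6·8 = 48 | 1·5+2·6+1·5+2·6+2·7 = 48
M: 6·5 = 30 | 1·0+2·8+1·2+2·6+2·0 = 30
E: 6·7 = 42 | 1·8+2·6+1·6+2·8+2·0 = 42
B: 6·3 = 18 | 1·0+2·0+1·8+2·0+2·5 = 18
gcd(6,1,2,1,2,2) = 1

Coefficients: [6, 1, 2, 1, 2, 2]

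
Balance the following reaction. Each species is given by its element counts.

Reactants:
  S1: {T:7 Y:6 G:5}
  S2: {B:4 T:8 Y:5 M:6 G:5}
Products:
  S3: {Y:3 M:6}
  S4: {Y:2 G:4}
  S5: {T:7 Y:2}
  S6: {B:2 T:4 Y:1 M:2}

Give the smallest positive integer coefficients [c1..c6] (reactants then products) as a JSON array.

B: 1·0+3·4 = 12 | 1·0+5·0+1·0+6·2 = 12
T: 1·7+3·8 = 31 | 1·0+5·0+1·7+6·4 = 31
Y: 1·6+3·5 = 21 | 1·3+5·2+1·2+6·1 = 21
M: 1·0+3·6 = 18 | 1·6+5·0+1·0+6·2 = 18
G: 1·5+3·5 = 20 | 1·0+5·4+1·0+6·0 = 20
gcd(1,3,1,5,1,6) = 1

Coefficients: [1, 3, 1, 5, 1, 6]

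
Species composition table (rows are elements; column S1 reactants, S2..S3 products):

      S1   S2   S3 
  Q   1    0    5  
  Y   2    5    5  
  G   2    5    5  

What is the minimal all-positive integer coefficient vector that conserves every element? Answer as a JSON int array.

Coefficients: [5, 1, 1]

Q: 5·1 = 5 | 1·0+1·5 = 5
Y: 5·2 = 10 | 1·5+1·5 = 10
G: 5·2 = 10 | 1·5+1·5 = 10
gcd(5,1,1) = 1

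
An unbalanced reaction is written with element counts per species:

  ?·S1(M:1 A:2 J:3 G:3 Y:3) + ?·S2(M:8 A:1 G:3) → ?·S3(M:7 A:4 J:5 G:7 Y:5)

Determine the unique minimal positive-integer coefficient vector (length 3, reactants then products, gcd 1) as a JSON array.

M: 5·1+2·8 = 21 | 3·7 = 21
A: 5·2+2·1 = 12 | 3·4 = 12
J: 5·3+2·0 = 15 | 3·5 = 15
G: 5·3+2·3 = 21 | 3·7 = 21
Y: 5·3+2·0 = 15 | 3·5 = 15
gcd(5,2,3) = 1

Coefficients: [5, 2, 3]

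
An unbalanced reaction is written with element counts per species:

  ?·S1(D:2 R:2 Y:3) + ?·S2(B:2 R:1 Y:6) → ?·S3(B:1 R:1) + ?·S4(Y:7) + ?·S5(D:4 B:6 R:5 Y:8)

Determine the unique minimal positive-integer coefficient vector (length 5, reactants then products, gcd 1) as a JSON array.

D: 2·2+5·0 = 4 | 4·0+4·0+1·4 = 4
B: 2·0+5·2 = 10 | 4·1+4·0+1·6 = 10
R: 2·2+5·1 = 9 | 4·1+4·0+1·5 = 9
Y: 2·3+5·6 = 36 | 4·0+4·7+1·8 = 36
gcd(2,5,4,4,1) = 1

Coefficients: [2, 5, 4, 4, 1]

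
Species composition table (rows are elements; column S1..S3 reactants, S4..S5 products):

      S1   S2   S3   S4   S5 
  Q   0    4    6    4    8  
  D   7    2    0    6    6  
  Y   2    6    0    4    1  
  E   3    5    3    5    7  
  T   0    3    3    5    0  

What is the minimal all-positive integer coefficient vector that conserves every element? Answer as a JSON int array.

Coefficients: [4, 1, 4, 3, 2]

Q: 4·0+1·4+4·6 = 28 | 3·4+2·8 = 28
D: 4·7+1·2+4·0 = 30 | 3·6+2·6 = 30
Y: 4·2+1·6+4·0 = 14 | 3·4+2·1 = 14
E: 4·3+1·5+4·3 = 29 | 3·5+2·7 = 29
T: 4·0+1·3+4·3 = 15 | 3·5+2·0 = 15
gcd(4,1,4,3,2) = 1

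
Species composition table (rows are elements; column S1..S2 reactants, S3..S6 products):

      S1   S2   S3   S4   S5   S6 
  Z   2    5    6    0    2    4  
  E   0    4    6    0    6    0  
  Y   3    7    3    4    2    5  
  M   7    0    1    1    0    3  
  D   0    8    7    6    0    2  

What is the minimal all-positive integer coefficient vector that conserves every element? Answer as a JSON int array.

Coefficients: [3, 6, 2, 4, 2, 5]

Z: 3·2+6·5 = 36 | 2·6+4·0+2·2+5·4 = 36
E: 3·0+6·4 = 24 | 2·6+4·0+2·6+5·0 = 24
Y: 3·3+6·7 = 51 | 2·3+4·4+2·2+5·5 = 51
M: 3·7+6·0 = 21 | 2·1+4·1+2·0+5·3 = 21
D: 3·0+6·8 = 48 | 2·7+4·6+2·0+5·2 = 48
gcd(3,6,2,4,2,5) = 1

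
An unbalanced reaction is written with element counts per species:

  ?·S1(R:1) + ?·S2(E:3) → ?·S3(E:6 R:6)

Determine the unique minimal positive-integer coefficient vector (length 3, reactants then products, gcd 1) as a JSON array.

Coefficients: [6, 2, 1]

E: 6·0+2·3 = 6 | 1·6 = 6
R: 6·1+2·0 = 6 | 1·6 = 6
gcd(6,2,1) = 1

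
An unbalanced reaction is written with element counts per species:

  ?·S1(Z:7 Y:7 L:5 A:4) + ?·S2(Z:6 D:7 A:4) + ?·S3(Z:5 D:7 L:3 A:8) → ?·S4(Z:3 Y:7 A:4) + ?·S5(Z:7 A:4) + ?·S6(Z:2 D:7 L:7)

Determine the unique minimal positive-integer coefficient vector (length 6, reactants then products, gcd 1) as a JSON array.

Z: 5·7+3·6+1·5 = 58 | 5·3+5·7+4·2 = 58
D: 5·0+3·7+1·7 = 28 | 5·0+5·0+4·7 = 28
Y: 5·7+3·0+1·0 = 35 | 5·7+5·0+4·0 = 35
L: 5·5+3·0+1·3 = 28 | 5·0+5·0+4·7 = 28
A: 5·4+3·4+1·8 = 40 | 5·4+5·4+4·0 = 40
gcd(5,3,1,5,5,4) = 1

Coefficients: [5, 3, 1, 5, 5, 4]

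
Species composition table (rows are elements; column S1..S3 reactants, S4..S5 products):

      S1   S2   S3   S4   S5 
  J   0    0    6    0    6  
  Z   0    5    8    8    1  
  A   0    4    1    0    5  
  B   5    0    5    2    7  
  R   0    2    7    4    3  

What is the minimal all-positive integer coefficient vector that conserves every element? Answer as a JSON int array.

Coefficients: [2, 2, 2, 3, 2]

J: 2·0+2·0+2·6 = 12 | 3·0+2·6 = 12
Z: 2·0+2·5+2·8 = 26 | 3·8+2·1 = 26
A: 2·0+2·4+2·1 = 10 | 3·0+2·5 = 10
B: 2·5+2·0+2·5 = 20 | 3·2+2·7 = 20
R: 2·0+2·2+2·7 = 18 | 3·4+2·3 = 18
gcd(2,2,2,3,2) = 1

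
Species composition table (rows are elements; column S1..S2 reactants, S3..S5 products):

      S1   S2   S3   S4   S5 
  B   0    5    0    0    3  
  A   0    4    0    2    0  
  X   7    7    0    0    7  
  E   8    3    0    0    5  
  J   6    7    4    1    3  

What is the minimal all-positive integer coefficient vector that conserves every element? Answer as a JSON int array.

Coefficients: [2, 3, 3, 6, 5]

B: 2·0+3·5 = 15 | 3·0+6·0+5·3 = 15
A: 2·0+3·4 = 12 | 3·0+6·2+5·0 = 12
X: 2·7+3·7 = 35 | 3·0+6·0+5·7 = 35
E: 2·8+3·3 = 25 | 3·0+6·0+5·5 = 25
J: 2·6+3·7 = 33 | 3·4+6·1+5·3 = 33
gcd(2,3,3,6,5) = 1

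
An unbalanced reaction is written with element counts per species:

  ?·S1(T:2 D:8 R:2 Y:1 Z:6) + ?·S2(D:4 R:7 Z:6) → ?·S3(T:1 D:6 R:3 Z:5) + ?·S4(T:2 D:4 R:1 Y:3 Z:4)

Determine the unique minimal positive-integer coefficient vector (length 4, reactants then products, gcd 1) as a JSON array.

T: 3·2+1·0 = 6 | 4·1+1·2 = 6
D: 3·8+1·4 = 28 | 4·6+1·4 = 28
R: 3·2+1·7 = 13 | 4·3+1·1 = 13
Y: 3·1+1·0 = 3 | 4·0+1·3 = 3
Z: 3·6+1·6 = 24 | 4·5+1·4 = 24
gcd(3,1,4,1) = 1

Coefficients: [3, 1, 4, 1]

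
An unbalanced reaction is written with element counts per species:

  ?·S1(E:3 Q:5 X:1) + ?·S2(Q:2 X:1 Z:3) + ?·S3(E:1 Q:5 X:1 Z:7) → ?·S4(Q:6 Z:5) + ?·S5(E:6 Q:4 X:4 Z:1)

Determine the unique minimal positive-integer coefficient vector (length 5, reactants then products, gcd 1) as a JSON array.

Coefficients: [5, 4, 3, 6, 3]

E: 5·3+4·0+3·1 = 18 | 6·0+3·6 = 18
Q: 5·5+4·2+3·5 = 48 | 6·6+3·4 = 48
X: 5·1+4·1+3·1 = 12 | 6·0+3·4 = 12
Z: 5·0+4·3+3·7 = 33 | 6·5+3·1 = 33
gcd(5,4,3,6,3) = 1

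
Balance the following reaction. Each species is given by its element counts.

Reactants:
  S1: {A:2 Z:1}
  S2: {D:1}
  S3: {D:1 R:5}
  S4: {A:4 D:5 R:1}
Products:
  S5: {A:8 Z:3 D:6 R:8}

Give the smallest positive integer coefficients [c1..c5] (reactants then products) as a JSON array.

Coefficients: [6, 4, 3, 1, 2]

A: 6·2+4·0+3·0+1·4 = 16 | 2·8 = 16
Z: 6·1+4·0+3·0+1·0 = 6 | 2·3 = 6
D: 6·0+4·1+3·1+1·5 = 12 | 2·6 = 12
R: 6·0+4·0+3·5+1·1 = 16 | 2·8 = 16
gcd(6,4,3,1,2) = 1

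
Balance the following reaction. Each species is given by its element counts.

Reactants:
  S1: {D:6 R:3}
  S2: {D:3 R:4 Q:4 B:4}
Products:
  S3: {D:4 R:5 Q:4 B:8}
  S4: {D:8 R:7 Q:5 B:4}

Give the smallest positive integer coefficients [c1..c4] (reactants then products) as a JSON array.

D: 3·6+6·3 = 36 | 1·4+4·8 = 36
R: 3·3+6·4 = 33 | 1·5+4·7 = 33
Q: 3·0+6·4 = 24 | 1·4+4·5 = 24
B: 3·0+6·4 = 24 | 1·8+4·4 = 24
gcd(3,6,1,4) = 1

Coefficients: [3, 6, 1, 4]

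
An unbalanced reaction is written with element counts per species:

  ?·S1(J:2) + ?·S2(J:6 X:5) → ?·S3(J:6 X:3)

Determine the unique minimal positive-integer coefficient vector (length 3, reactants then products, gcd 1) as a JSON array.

J: 6·2+3·6 = 30 | 5·6 = 30
X: 6·0+3·5 = 15 | 5·3 = 15
gcd(6,3,5) = 1

Coefficients: [6, 3, 5]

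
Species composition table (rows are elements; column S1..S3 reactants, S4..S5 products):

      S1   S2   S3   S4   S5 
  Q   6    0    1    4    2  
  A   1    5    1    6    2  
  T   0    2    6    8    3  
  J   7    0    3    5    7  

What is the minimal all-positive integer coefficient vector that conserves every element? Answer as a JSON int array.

Q: 3·6+5·0+6·1 = 24 | 5·4+2·2 = 24
A: 3·1+5·5+6·1 = 34 | 5·6+2·2 = 34
T: 3·0+5·2+6·6 = 46 | 5·8+2·3 = 46
J: 3·7+5·0+6·3 = 39 | 5·5+2·7 = 39
gcd(3,5,6,5,2) = 1

Coefficients: [3, 5, 6, 5, 2]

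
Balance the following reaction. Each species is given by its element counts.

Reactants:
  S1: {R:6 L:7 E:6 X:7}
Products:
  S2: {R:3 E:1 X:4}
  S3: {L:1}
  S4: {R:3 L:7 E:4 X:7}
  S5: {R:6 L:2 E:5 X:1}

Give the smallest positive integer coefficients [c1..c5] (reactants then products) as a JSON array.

R: 6·6 = 36 | 1·3+1·0+5·3+3·6 = 36
L: 6·7 = 42 | 1·0+1·1+5·7+3·2 = 42
E: 6·6 = 36 | 1·1+1·0+5·4+3·5 = 36
X: 6·7 = 42 | 1·4+1·0+5·7+3·1 = 42
gcd(6,1,1,5,3) = 1

Coefficients: [6, 1, 1, 5, 3]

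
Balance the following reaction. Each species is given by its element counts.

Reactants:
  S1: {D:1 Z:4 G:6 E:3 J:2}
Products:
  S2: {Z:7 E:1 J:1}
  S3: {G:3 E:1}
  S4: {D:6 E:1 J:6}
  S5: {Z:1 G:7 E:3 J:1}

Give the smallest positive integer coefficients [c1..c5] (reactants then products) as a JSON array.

Coefficients: [6, 3, 5, 1, 3]

D: 6·1 = 6 | 3·0+5·0+1·6+3·0 = 6
Z: 6·4 = 24 | 3·7+5·0+1·0+3·1 = 24
G: 6·6 = 36 | 3·0+5·3+1·0+3·7 = 36
E: 6·3 = 18 | 3·1+5·1+1·1+3·3 = 18
J: 6·2 = 12 | 3·1+5·0+1·6+3·1 = 12
gcd(6,3,5,1,3) = 1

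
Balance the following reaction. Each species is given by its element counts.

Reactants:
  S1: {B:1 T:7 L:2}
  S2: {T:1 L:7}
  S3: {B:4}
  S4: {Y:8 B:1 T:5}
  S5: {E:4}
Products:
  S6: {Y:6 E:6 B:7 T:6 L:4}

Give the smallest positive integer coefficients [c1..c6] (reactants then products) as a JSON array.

Y: 1·0+2·0+6·0+3·8+6·0 = 24 | 4·6 = 24
E: 1·0+2·0+6·0+3·0+6·4 = 24 | 4·6 = 24
B: 1·1+2·0+6·4+3·1+6·0 = 28 | 4·7 = 28
T: 1·7+2·1+6·0+3·5+6·0 = 24 | 4·6 = 24
L: 1·2+2·7+6·0+3·0+6·0 = 16 | 4·4 = 16
gcd(1,2,6,3,6,4) = 1

Coefficients: [1, 2, 6, 3, 6, 4]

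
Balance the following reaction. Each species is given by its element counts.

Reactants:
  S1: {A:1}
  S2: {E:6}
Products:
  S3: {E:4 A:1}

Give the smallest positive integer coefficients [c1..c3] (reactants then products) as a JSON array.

Coefficients: [3, 2, 3]

E: 3·0+2·6 = 12 | 3·4 = 12
A: 3·1+2·0 = 3 | 3·1 = 3
gcd(3,2,3) = 1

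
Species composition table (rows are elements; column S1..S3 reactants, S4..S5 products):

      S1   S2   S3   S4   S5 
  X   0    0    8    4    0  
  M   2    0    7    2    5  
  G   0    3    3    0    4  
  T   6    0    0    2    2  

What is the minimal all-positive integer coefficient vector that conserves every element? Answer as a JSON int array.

Coefficients: [3, 1, 3, 6, 3]

X: 3·0+1·0+3·8 = 24 | 6·4+3·0 = 24
M: 3·2+1·0+3·7 = 27 | 6·2+3·5 = 27
G: 3·0+1·3+3·3 = 12 | 6·0+3·4 = 12
T: 3·6+1·0+3·0 = 18 | 6·2+3·2 = 18
gcd(3,1,3,6,3) = 1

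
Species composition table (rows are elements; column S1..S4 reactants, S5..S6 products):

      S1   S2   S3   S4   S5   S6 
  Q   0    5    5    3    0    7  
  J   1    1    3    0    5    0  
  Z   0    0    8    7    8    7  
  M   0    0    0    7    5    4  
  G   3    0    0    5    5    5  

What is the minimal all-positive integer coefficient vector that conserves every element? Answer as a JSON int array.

Coefficients: [5, 1, 3, 5, 3, 5]

Q: 5·0+1·5+3·5+5·3 = 35 | 3·0+5·7 = 35
J: 5·1+1·1+3·3+5·0 = 15 | 3·5+5·0 = 15
Z: 5·0+1·0+3·8+5·7 = 59 | 3·8+5·7 = 59
M: 5·0+1·0+3·0+5·7 = 35 | 3·5+5·4 = 35
G: 5·3+1·0+3·0+5·5 = 40 | 3·5+5·5 = 40
gcd(5,1,3,5,3,5) = 1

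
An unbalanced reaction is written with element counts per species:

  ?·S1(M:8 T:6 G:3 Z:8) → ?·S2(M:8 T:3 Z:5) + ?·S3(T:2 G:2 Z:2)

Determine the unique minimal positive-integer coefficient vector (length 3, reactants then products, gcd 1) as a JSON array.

Coefficients: [2, 2, 3]

M: 2·8 = 16 | 2·8+3·0 = 16
T: 2·6 = 12 | 2·3+3·2 = 12
G: 2·3 = 6 | 2·0+3·2 = 6
Z: 2·8 = 16 | 2·5+3·2 = 16
gcd(2,2,3) = 1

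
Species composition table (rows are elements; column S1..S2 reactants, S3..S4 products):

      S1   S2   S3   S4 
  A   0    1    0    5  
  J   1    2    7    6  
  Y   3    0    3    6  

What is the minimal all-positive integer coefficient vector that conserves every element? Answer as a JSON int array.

A: 3·0+5·1 = 5 | 1·0+1·5 = 5
J: 3·1+5·2 = 13 | 1·7+1·6 = 13
Y: 3·3+5·0 = 9 | 1·3+1·6 = 9
gcd(3,5,1,1) = 1

Coefficients: [3, 5, 1, 1]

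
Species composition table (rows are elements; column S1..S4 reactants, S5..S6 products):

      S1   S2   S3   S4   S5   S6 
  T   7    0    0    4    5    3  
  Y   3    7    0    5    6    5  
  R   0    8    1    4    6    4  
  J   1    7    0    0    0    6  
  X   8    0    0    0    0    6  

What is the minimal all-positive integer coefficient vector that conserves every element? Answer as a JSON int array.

T: 3·7+3·0+6·0+4·4 = 37 | 5·5+4·3 = 37
Y: 3·3+3·7+6·0+4·5 = 50 | 5·6+4·5 = 50
R: 3·0+3·8+6·1+4·4 = 46 | 5·6+4·4 = 46
J: 3·1+3·7+6·0+4·0 = 24 | 5·0+4·6 = 24
X: 3·8+3·0+6·0+4·0 = 24 | 5·0+4·6 = 24
gcd(3,3,6,4,5,4) = 1

Coefficients: [3, 3, 6, 4, 5, 4]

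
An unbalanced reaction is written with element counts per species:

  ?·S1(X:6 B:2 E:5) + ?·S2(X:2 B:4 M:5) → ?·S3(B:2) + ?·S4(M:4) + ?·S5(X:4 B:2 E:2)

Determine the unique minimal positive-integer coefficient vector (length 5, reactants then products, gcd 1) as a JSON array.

X: 2·6+4·2 = 20 | 5·0+5·0+5·4 = 20
B: 2·2+4·4 = 20 | 5·2+5·0+5·2 = 20
M: 2·0+4·5 = 20 | 5·0+5·4+5·0 = 20
E: 2·5+4·0 = 10 | 5·0+5·0+5·2 = 10
gcd(2,4,5,5,5) = 1

Coefficients: [2, 4, 5, 5, 5]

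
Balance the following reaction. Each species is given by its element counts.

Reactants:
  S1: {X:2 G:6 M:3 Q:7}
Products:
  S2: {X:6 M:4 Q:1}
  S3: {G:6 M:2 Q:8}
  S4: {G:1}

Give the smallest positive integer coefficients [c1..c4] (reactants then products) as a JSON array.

Coefficients: [6, 2, 5, 6]

X: 6·2 = 12 | 2·6+5·0+6·0 = 12
G: 6·6 = 36 | 2·0+5·6+6·1 = 36
M: 6·3 = 18 | 2·4+5·2+6·0 = 18
Q: 6·7 = 42 | 2·1+5·8+6·0 = 42
gcd(6,2,5,6) = 1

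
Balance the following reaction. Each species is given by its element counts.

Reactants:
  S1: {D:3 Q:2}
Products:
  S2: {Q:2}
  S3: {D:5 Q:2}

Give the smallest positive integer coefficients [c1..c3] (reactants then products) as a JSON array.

Coefficients: [5, 2, 3]

D: 5·3 = 15 | 2·0+3·5 = 15
Q: 5·2 = 10 | 2·2+3·2 = 10
gcd(5,2,3) = 1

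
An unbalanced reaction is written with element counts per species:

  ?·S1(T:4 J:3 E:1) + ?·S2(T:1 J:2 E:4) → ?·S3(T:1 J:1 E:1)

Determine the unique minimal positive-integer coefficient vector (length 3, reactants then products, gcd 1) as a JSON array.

Coefficients: [1, 1, 5]

T: 1·4+1·1 = 5 | 5·1 = 5
J: 1·3+1·2 = 5 | 5·1 = 5
E: 1·1+1·4 = 5 | 5·1 = 5
gcd(1,1,5) = 1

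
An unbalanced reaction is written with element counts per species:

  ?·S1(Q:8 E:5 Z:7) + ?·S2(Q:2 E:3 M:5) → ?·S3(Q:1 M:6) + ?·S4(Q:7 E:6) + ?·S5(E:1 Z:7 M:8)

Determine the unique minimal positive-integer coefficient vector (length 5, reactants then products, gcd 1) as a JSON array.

Coefficients: [3, 6, 1, 5, 3]

Q: 3·8+6·2 = 36 | 1·1+5·7+3·0 = 36
E: 3·5+6·3 = 33 | 1·0+5·6+3·1 = 33
Z: 3·7+6·0 = 21 | 1·0+5·0+3·7 = 21
M: 3·0+6·5 = 30 | 1·6+5·0+3·8 = 30
gcd(3,6,1,5,3) = 1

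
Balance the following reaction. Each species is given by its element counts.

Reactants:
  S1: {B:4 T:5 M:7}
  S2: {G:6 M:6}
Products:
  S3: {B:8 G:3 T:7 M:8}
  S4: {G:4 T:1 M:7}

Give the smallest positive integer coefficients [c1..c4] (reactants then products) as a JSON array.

Coefficients: [4, 5, 2, 6]

B: 4·4+5·0 = 16 | 2·8+6·0 = 16
G: 4·0+5·6 = 30 | 2·3+6·4 = 30
T: 4·5+5·0 = 20 | 2·7+6·1 = 20
M: 4·7+5·6 = 58 | 2·8+6·7 = 58
gcd(4,5,2,6) = 1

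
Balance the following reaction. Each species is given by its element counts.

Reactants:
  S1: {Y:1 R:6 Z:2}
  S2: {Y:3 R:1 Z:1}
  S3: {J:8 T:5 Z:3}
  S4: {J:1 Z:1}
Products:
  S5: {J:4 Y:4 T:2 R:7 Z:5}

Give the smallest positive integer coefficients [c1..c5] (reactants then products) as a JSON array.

J: 5·0+5·0+2·8+4·1 = 20 | 5·4 = 20
Y: 5·1+5·3+2·0+4·0 = 20 | 5·4 = 20
T: 5·0+5·0+2·5+4·0 = 10 | 5·2 = 10
R: 5·6+5·1+2·0+4·0 = 35 | 5·7 = 35
Z: 5·2+5·1+2·3+4·1 = 25 | 5·5 = 25
gcd(5,5,2,4,5) = 1

Coefficients: [5, 5, 2, 4, 5]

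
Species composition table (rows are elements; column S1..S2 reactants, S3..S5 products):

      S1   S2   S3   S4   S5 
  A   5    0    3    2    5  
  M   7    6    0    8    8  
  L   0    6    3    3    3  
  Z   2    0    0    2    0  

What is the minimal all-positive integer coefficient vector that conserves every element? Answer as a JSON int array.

Coefficients: [6, 5, 1, 6, 3]

A: 6·5+5·0 = 30 | 1·3+6·2+3·5 = 30
M: 6·7+5·6 = 72 | 1·0+6·8+3·8 = 72
L: 6·0+5·6 = 30 | 1·3+6·3+3·3 = 30
Z: 6·2+5·0 = 12 | 1·0+6·2+3·0 = 12
gcd(6,5,1,6,3) = 1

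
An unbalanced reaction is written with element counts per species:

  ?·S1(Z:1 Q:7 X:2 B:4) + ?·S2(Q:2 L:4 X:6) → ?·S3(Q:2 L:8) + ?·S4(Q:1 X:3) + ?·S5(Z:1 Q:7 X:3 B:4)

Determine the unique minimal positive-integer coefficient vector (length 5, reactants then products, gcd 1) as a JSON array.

Coefficients: [6, 2, 1, 2, 6]

Z: 6·1+2·0 = 6 | 1·0+2·0+6·1 = 6
Q: 6·7+2·2 = 46 | 1·2+2·1+6·7 = 46
L: 6·0+2·4 = 8 | 1·8+2·0+6·0 = 8
X: 6·2+2·6 = 24 | 1·0+2·3+6·3 = 24
B: 6·4+2·0 = 24 | 1·0+2·0+6·4 = 24
gcd(6,2,1,2,6) = 1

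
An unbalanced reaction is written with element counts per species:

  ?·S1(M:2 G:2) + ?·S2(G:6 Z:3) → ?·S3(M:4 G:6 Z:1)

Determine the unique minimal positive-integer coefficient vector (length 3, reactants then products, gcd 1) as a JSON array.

M: 6·2+1·0 = 12 | 3·4 = 12
G: 6·2+1·6 = 18 | 3·6 = 18
Z: 6·0+1·3 = 3 | 3·1 = 3
gcd(6,1,3) = 1

Coefficients: [6, 1, 3]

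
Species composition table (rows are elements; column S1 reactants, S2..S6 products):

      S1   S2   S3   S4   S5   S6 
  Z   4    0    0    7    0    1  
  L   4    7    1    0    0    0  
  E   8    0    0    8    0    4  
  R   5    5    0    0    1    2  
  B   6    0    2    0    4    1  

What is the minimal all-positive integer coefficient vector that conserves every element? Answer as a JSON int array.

Z: 5·4 = 20 | 2·0+6·0+2·7+3·0+6·1 = 20
L: 5·4 = 20 | 2·7+6·1+2·0+3·0+6·0 = 20
E: 5·8 = 40 | 2·0+6·0+2·8+3·0+6·4 = 40
R: 5·5 = 25 | 2·5+6·0+2·0+3·1+6·2 = 25
B: 5·6 = 30 | 2·0+6·2+2·0+3·4+6·1 = 30
gcd(5,2,6,2,3,6) = 1

Coefficients: [5, 2, 6, 2, 3, 6]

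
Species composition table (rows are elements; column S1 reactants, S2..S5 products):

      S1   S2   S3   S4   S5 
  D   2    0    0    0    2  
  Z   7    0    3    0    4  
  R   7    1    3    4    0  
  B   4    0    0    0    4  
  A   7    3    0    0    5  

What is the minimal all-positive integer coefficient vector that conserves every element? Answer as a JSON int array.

Coefficients: [6, 4, 6, 5, 6]

D: 6·2 = 12 | 4·0+6·0+5·0+6·2 = 12
Z: 6·7 = 42 | 4·0+6·3+5·0+6·4 = 42
R: 6·7 = 42 | 4·1+6·3+5·4+6·0 = 42
B: 6·4 = 24 | 4·0+6·0+5·0+6·4 = 24
A: 6·7 = 42 | 4·3+6·0+5·0+6·5 = 42
gcd(6,4,6,5,6) = 1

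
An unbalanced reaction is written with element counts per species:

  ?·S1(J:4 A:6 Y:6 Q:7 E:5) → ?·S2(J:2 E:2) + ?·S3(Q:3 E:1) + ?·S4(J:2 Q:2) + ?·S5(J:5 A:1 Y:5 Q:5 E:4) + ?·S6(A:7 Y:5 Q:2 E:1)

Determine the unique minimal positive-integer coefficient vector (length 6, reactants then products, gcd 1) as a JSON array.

J: 5·4 = 20 | 4·2+5·0+1·2+2·5+4·0 = 20
A: 5·6 = 30 | 4·0+5·0+1·0+2·1+4·7 = 30
Y: 5·6 = 30 | 4·0+5·0+1·0+2·5+4·5 = 30
Q: 5·7 = 35 | 4·0+5·3+1·2+2·5+4·2 = 35
E: 5·5 = 25 | 4·2+5·1+1·0+2·4+4·1 = 25
gcd(5,4,5,1,2,4) = 1

Coefficients: [5, 4, 5, 1, 2, 4]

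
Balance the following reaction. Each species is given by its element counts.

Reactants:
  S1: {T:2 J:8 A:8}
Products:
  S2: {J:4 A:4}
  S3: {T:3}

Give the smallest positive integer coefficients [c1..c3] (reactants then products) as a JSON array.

T: 3·2 = 6 | 6·0+2·3 = 6
J: 3·8 = 24 | 6·4+2·0 = 24
A: 3·8 = 24 | 6·4+2·0 = 24
gcd(3,6,2) = 1

Coefficients: [3, 6, 2]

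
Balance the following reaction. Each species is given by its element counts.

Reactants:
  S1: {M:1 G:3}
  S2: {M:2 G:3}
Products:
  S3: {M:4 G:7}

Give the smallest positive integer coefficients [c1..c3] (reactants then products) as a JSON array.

Coefficients: [2, 5, 3]

M: 2·1+5·2 = 12 | 3·4 = 12
G: 2·3+5·3 = 21 | 3·7 = 21
gcd(2,5,3) = 1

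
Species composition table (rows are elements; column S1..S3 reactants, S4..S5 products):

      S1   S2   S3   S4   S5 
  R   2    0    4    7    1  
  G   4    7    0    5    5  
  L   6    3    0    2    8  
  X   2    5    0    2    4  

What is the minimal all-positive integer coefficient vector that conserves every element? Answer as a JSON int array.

R: 4·2+2·0+4·4 = 24 | 3·7+3·1 = 24
G: 4·4+2·7+4·0 = 30 | 3·5+3·5 = 30
L: 4·6+2·3+4·0 = 30 | 3·2+3·8 = 30
X: 4·2+2·5+4·0 = 18 | 3·2+3·4 = 18
gcd(4,2,4,3,3) = 1

Coefficients: [4, 2, 4, 3, 3]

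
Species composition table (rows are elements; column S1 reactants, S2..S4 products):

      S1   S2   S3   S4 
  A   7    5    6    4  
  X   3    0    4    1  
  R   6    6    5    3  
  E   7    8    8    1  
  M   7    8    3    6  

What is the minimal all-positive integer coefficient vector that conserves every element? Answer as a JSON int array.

Coefficients: [5, 1, 3, 3]

A: 5·7 = 35 | 1·5+3·6+3·4 = 35
X: 5·3 = 15 | 1·0+3·4+3·1 = 15
R: 5·6 = 30 | 1·6+3·5+3·3 = 30
E: 5·7 = 35 | 1·8+3·8+3·1 = 35
M: 5·7 = 35 | 1·8+3·3+3·6 = 35
gcd(5,1,3,3) = 1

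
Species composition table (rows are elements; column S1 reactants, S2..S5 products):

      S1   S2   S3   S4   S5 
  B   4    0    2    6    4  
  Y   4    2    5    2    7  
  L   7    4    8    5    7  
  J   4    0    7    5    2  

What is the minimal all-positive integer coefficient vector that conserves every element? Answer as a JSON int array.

Coefficients: [6, 3, 1, 3, 1]

B: 6·4 = 24 | 3·0+1·2+3·6+1·4 = 24
Y: 6·4 = 24 | 3·2+1·5+3·2+1·7 = 24
L: 6·7 = 42 | 3·4+1·8+3·5+1·7 = 42
J: 6·4 = 24 | 3·0+1·7+3·5+1·2 = 24
gcd(6,3,1,3,1) = 1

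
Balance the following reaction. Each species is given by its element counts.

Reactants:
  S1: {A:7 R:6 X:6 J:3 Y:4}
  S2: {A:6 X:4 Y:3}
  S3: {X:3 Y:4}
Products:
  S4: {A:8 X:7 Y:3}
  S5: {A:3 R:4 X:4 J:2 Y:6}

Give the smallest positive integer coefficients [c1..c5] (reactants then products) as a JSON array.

A: 4·7+5·6+5·0 = 58 | 5·8+6·3 = 58
R: 4·6+5·0+5·0 = 24 | 5·0+6·4 = 24
X: 4·6+5·4+5·3 = 59 | 5·7+6·4 = 59
J: 4·3+5·0+5·0 = 12 | 5·0+6·2 = 12
Y: 4·4+5·3+5·4 = 51 | 5·3+6·6 = 51
gcd(4,5,5,5,6) = 1

Coefficients: [4, 5, 5, 5, 6]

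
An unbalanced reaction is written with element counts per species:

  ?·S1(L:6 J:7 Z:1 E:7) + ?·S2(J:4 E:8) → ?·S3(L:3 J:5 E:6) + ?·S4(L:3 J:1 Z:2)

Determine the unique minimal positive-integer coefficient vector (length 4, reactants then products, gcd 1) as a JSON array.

Coefficients: [4, 1, 6, 2]

L: 4·6+1·0 = 24 | 6·3+2·3 = 24
J: 4·7+1·4 = 32 | 6·5+2·1 = 32
Z: 4·1+1·0 = 4 | 6·0+2·2 = 4
E: 4·7+1·8 = 36 | 6·6+2·0 = 36
gcd(4,1,6,2) = 1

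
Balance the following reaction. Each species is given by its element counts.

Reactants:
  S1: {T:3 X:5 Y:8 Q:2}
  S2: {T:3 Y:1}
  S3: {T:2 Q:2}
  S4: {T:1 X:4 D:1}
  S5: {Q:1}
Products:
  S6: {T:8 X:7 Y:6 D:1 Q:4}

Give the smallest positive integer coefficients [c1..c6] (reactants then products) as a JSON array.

T: 3·3+6·3+4·2+5·1+6·0 = 40 | 5·8 = 40
X: 3·5+6·0+4·0+5·4+6·0 = 35 | 5·7 = 35
Y: 3·8+6·1+4·0+5·0+6·0 = 30 | 5·6 = 30
D: 3·0+6·0+4·0+5·1+6·0 = 5 | 5·1 = 5
Q: 3·2+6·0+4·2+5·0+6·1 = 20 | 5·4 = 20
gcd(3,6,4,5,6,5) = 1

Coefficients: [3, 6, 4, 5, 6, 5]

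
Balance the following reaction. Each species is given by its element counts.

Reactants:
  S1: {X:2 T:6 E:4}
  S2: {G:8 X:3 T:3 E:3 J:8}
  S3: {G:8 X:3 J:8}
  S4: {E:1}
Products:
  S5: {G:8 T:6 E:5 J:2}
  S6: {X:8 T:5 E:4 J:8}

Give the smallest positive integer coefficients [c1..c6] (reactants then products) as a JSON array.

Coefficients: [6, 1, 3, 5, 4, 3]

G: 6·0+1·8+3·8+5·0 = 32 | 4·8+3·0 = 32
X: 6·2+1·3+3·3+5·0 = 24 | 4·0+3·8 = 24
T: 6·6+1·3+3·0+5·0 = 39 | 4·6+3·5 = 39
E: 6·4+1·3+3·0+5·1 = 32 | 4·5+3·4 = 32
J: 6·0+1·8+3·8+5·0 = 32 | 4·2+3·8 = 32
gcd(6,1,3,5,4,3) = 1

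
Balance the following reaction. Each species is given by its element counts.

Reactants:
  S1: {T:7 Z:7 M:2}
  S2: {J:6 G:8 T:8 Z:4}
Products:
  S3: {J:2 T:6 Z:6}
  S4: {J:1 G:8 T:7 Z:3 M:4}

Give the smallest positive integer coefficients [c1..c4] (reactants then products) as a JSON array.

J: 4·0+2·6 = 12 | 5·2+2·1 = 12
G: 4·0+2·8 = 16 | 5·0+2·8 = 16
T: 4·7+2·8 = 44 | 5·6+2·7 = 44
Z: 4·7+2·4 = 36 | 5·6+2·3 = 36
M: 4·2+2·0 = 8 | 5·0+2·4 = 8
gcd(4,2,5,2) = 1

Coefficients: [4, 2, 5, 2]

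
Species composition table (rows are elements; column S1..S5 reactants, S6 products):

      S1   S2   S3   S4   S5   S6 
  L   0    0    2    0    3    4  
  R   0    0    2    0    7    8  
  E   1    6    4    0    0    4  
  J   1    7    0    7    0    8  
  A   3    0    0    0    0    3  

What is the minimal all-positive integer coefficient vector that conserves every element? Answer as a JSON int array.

Coefficients: [6, 1, 3, 5, 6, 6]

L: 6·0+1·0+3·2+5·0+6·3 = 24 | 6·4 = 24
R: 6·0+1·0+3·2+5·0+6·7 = 48 | 6·8 = 48
E: 6·1+1·6+3·4+5·0+6·0 = 24 | 6·4 = 24
J: 6·1+1·7+3·0+5·7+6·0 = 48 | 6·8 = 48
A: 6·3+1·0+3·0+5·0+6·0 = 18 | 6·3 = 18
gcd(6,1,3,5,6,6) = 1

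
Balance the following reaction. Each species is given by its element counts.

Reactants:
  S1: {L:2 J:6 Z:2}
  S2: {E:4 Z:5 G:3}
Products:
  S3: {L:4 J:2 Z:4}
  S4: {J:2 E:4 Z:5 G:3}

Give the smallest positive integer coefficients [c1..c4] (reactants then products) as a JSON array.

L: 2·2+5·0 = 4 | 1·4+5·0 = 4
J: 2·6+5·0 = 12 | 1·2+5·2 = 12
E: 2·0+5·4 = 20 | 1·0+5·4 = 20
Z: 2·2+5·5 = 29 | 1·4+5·5 = 29
G: 2·0+5·3 = 15 | 1·0+5·3 = 15
gcd(2,5,1,5) = 1

Coefficients: [2, 5, 1, 5]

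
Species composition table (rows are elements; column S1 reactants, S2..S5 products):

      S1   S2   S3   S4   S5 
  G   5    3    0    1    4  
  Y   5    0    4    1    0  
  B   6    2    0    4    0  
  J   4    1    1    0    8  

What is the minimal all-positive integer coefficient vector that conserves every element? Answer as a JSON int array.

Coefficients: [4, 4, 4, 4, 1]

G: 4·5 = 20 | 4·3+4·0+4·1+1·4 = 20
Y: 4·5 = 20 | 4·0+4·4+4·1+1·0 = 20
B: 4·6 = 24 | 4·2+4·0+4·4+1·0 = 24
J: 4·4 = 16 | 4·1+4·1+4·0+1·8 = 16
gcd(4,4,4,4,1) = 1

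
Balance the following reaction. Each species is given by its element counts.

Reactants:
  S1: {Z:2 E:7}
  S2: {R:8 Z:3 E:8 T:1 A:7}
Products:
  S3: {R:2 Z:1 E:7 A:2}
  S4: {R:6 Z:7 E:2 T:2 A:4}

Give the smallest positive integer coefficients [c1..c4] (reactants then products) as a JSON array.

Coefficients: [3, 2, 5, 1]

R: 3·0+2·8 = 16 | 5·2+1·6 = 16
Z: 3·2+2·3 = 12 | 5·1+1·7 = 12
E: 3·7+2·8 = 37 | 5·7+1·2 = 37
T: 3·0+2·1 = 2 | 5·0+1·2 = 2
A: 3·0+2·7 = 14 | 5·2+1·4 = 14
gcd(3,2,5,1) = 1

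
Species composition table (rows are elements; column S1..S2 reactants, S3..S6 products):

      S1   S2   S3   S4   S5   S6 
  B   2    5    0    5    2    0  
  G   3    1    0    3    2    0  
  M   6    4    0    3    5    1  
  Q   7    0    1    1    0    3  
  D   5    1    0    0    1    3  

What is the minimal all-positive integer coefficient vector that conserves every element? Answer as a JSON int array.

B: 2·2+1·5 = 9 | 4·0+1·5+2·2+3·0 = 9
G: 2·3+1·1 = 7 | 4·0+1·3+2·2+3·0 = 7
M: 2·6+1·4 = 16 | 4·0+1·3+2·5+3·1 = 16
Q: 2·7+1·0 = 14 | 4·1+1·1+2·0+3·3 = 14
D: 2·5+1·1 = 11 | 4·0+1·0+2·1+3·3 = 11
gcd(2,1,4,1,2,3) = 1

Coefficients: [2, 1, 4, 1, 2, 3]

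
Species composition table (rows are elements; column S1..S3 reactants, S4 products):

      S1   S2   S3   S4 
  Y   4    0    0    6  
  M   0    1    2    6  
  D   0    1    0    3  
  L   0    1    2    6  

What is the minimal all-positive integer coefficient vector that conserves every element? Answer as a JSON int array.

Coefficients: [3, 6, 3, 2]

Y: 3·4+6·0+3·0 = 12 | 2·6 = 12
M: 3·0+6·1+3·2 = 12 | 2·6 = 12
D: 3·0+6·1+3·0 = 6 | 2·3 = 6
L: 3·0+6·1+3·2 = 12 | 2·6 = 12
gcd(3,6,3,2) = 1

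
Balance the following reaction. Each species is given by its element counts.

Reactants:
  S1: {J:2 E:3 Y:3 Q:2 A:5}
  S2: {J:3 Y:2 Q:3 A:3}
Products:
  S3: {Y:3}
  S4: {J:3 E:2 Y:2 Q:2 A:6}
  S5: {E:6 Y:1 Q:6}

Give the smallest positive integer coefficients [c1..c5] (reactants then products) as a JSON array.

Coefficients: [6, 2, 3, 6, 1]

J: 6·2+2·3 = 18 | 3·0+6·3+1·0 = 18
E: 6·3+2·0 = 18 | 3·0+6·2+1·6 = 18
Y: 6·3+2·2 = 22 | 3·3+6·2+1·1 = 22
Q: 6·2+2·3 = 18 | 3·0+6·2+1·6 = 18
A: 6·5+2·3 = 36 | 3·0+6·6+1·0 = 36
gcd(6,2,3,6,1) = 1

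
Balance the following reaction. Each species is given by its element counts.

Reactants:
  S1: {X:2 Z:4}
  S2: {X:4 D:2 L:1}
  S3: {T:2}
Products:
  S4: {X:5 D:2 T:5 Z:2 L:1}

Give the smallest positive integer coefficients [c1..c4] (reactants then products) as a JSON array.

X: 1·2+2·4+5·0 = 10 | 2·5 = 10
D: 1·0+2·2+5·0 = 4 | 2·2 = 4
T: 1·0+2·0+5·2 = 10 | 2·5 = 10
Z: 1·4+2·0+5·0 = 4 | 2·2 = 4
L: 1·0+2·1+5·0 = 2 | 2·1 = 2
gcd(1,2,5,2) = 1

Coefficients: [1, 2, 5, 2]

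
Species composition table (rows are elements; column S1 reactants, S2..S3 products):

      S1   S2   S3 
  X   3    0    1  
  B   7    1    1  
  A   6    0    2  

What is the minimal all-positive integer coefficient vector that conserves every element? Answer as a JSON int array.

X: 1·3 = 3 | 4·0+3·1 = 3
B: 1·7 = 7 | 4·1+3·1 = 7
A: 1·6 = 6 | 4·0+3·2 = 6
gcd(1,4,3) = 1

Coefficients: [1, 4, 3]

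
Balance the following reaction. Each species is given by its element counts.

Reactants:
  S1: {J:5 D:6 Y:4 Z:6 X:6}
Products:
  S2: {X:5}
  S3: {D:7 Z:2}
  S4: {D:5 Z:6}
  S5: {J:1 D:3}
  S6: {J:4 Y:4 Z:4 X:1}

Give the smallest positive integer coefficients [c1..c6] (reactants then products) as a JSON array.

J: 4·5 = 20 | 4·0+1·0+1·0+4·1+4·4 = 20
D: 4·6 = 24 | 4·0+1·7+1·5+4·3+4·0 = 24
Y: 4·4 = 16 | 4·0+1·0+1·0+4·0+4·4 = 16
Z: 4·6 = 24 | 4·0+1·2+1·6+4·0+4·4 = 24
X: 4·6 = 24 | 4·5+1·0+1·0+4·0+4·1 = 24
gcd(4,4,1,1,4,4) = 1

Coefficients: [4, 4, 1, 1, 4, 4]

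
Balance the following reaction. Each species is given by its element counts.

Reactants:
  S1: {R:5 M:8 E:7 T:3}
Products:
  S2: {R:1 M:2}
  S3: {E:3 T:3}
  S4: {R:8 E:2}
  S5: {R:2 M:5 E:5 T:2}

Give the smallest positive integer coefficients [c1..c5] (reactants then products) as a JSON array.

R: 5·5 = 25 | 5·1+1·0+1·8+6·2 = 25
M: 5·8 = 40 | 5·2+1·0+1·0+6·5 = 40
E: 5·7 = 35 | 5·0+1·3+1·2+6·5 = 35
T: 5·3 = 15 | 5·0+1·3+1·0+6·2 = 15
gcd(5,5,1,1,6) = 1

Coefficients: [5, 5, 1, 1, 6]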